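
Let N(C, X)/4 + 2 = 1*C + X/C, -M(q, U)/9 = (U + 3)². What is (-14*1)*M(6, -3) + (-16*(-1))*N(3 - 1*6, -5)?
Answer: -640/3 ≈ -213.33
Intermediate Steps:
M(q, U) = -9*(3 + U)² (M(q, U) = -9*(U + 3)² = -9*(3 + U)²)
N(C, X) = -8 + 4*C + 4*X/C (N(C, X) = -8 + 4*(1*C + X/C) = -8 + 4*(C + X/C) = -8 + (4*C + 4*X/C) = -8 + 4*C + 4*X/C)
(-14*1)*M(6, -3) + (-16*(-1))*N(3 - 1*6, -5) = (-14*1)*(-9*(3 - 3)²) + (-16*(-1))*(-8 + 4*(3 - 1*6) + 4*(-5)/(3 - 1*6)) = -(-126)*0² + 16*(-8 + 4*(3 - 6) + 4*(-5)/(3 - 6)) = -(-126)*0 + 16*(-8 + 4*(-3) + 4*(-5)/(-3)) = -14*0 + 16*(-8 - 12 + 4*(-5)*(-⅓)) = 0 + 16*(-8 - 12 + 20/3) = 0 + 16*(-40/3) = 0 - 640/3 = -640/3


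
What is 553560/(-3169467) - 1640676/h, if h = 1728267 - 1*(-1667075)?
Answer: -168561760886/256224391017 ≈ -0.65787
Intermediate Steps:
h = 3395342 (h = 1728267 + 1667075 = 3395342)
553560/(-3169467) - 1640676/h = 553560/(-3169467) - 1640676/3395342 = 553560*(-1/3169467) - 1640676*1/3395342 = -26360/150927 - 820338/1697671 = -168561760886/256224391017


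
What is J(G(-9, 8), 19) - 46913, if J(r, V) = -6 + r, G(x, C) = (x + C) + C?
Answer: -46912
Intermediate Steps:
G(x, C) = x + 2*C (G(x, C) = (C + x) + C = x + 2*C)
J(G(-9, 8), 19) - 46913 = (-6 + (-9 + 2*8)) - 46913 = (-6 + (-9 + 16)) - 46913 = (-6 + 7) - 46913 = 1 - 46913 = -46912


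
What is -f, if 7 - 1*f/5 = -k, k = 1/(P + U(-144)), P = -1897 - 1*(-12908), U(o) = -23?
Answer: -384585/10988 ≈ -35.000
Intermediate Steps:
P = 11011 (P = -1897 + 12908 = 11011)
k = 1/10988 (k = 1/(11011 - 23) = 1/10988 ≈ 9.1008e-5)
f = 384585/10988 (f = 35 - (-5)/10988 = 35 - 5*(-1/10988) = 35 + 5/10988 = 384585/10988 ≈ 35.000)
-f = -1*384585/10988 = -384585/10988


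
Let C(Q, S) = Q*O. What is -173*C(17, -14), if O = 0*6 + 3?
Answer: -8823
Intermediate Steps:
O = 3 (O = 0 + 3 = 3)
C(Q, S) = 3*Q (C(Q, S) = Q*3 = 3*Q)
-173*C(17, -14) = -519*17 = -173*51 = -8823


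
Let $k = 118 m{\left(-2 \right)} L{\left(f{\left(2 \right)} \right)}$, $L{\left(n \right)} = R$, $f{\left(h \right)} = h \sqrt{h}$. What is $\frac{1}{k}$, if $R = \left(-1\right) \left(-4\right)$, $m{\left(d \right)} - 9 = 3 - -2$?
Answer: $\frac{1}{6608} \approx 0.00015133$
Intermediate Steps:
$m{\left(d \right)} = 14$ ($m{\left(d \right)} = 9 + \left(3 - -2\right) = 9 + \left(3 + 2\right) = 9 + 5 = 14$)
$f{\left(h \right)} = h^{\frac{3}{2}}$
$R = 4$
$L{\left(n \right)} = 4$
$k = 6608$ ($k = 118 \cdot 14 \cdot 4 = 1652 \cdot 4 = 6608$)
$\frac{1}{k} = \frac{1}{6608}$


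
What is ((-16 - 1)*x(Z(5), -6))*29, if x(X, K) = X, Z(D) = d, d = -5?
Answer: 2465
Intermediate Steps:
Z(D) = -5
((-16 - 1)*x(Z(5), -6))*29 = ((-16 - 1)*(-5))*29 = -17*(-5)*29 = 85*29 = 2465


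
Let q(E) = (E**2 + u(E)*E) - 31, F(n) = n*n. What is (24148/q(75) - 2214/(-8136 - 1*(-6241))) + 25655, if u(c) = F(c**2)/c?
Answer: 1538589813792601/59969585005 ≈ 25656.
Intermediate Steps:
F(n) = n**2
u(c) = c**3 (u(c) = (c**2)**2/c = c**4/c = c**3)
q(E) = -31 + E**2 + E**4 (q(E) = (E**2 + E**3*E) - 31 = (E**2 + E**4) - 31 = -31 + E**2 + E**4)
(24148/q(75) - 2214/(-8136 - 1*(-6241))) + 25655 = (24148/(-31 + 75**2 + 75**4) - 2214/(-8136 - 1*(-6241))) + 25655 = (24148/(-31 + 5625 + 31640625) - 2214/(-8136 + 6241)) + 25655 = (24148/31646219 - 2214/(-1895)) + 25655 = (24148*(1/31646219) - 2214*(-1/1895)) + 25655 = (24148/31646219 + 2214/1895) + 25655 = 70110489326/59969585005 + 25655 = 1538589813792601/59969585005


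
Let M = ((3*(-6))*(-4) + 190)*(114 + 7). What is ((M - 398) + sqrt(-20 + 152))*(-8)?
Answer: -250432 - 16*sqrt(33) ≈ -2.5052e+5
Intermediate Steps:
M = 31702 (M = (-18*(-4) + 190)*121 = (72 + 190)*121 = 262*121 = 31702)
((M - 398) + sqrt(-20 + 152))*(-8) = ((31702 - 398) + sqrt(-20 + 152))*(-8) = (31304 + sqrt(132))*(-8) = (31304 + 2*sqrt(33))*(-8) = -250432 - 16*sqrt(33)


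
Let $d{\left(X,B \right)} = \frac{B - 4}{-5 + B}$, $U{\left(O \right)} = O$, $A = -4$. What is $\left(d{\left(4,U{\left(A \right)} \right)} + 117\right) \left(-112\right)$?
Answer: $- \frac{118832}{9} \approx -13204.0$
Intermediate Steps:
$d{\left(X,B \right)} = \frac{-4 + B}{-5 + B}$
$\left(d{\left(4,U{\left(A \right)} \right)} + 117\right) \left(-112\right) = \left(\frac{-4 - 4}{-5 - 4} + 117\right) \left(-112\right) = \left(\frac{1}{-9} \left(-8\right) + 117\right) \left(-112\right) = \left(\left(- \frac{1}{9}\right) \left(-8\right) + 117\right) \left(-112\right) = \left(\frac{8}{9} + 117\right) \left(-112\right) = \frac{1061}{9} \left(-112\right) = - \frac{118832}{9}$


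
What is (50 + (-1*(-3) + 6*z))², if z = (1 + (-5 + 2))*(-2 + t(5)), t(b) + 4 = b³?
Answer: 1890625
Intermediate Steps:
t(b) = -4 + b³
z = -238 (z = (1 + (-5 + 2))*(-2 + (-4 + 5³)) = (1 - 3)*(-2 + (-4 + 125)) = -2*(-2 + 121) = -2*119 = -238)
(50 + (-1*(-3) + 6*z))² = (50 + (-1*(-3) + 6*(-238)))² = (50 + (3 - 1428))² = (50 - 1425)² = (-1375)² = 1890625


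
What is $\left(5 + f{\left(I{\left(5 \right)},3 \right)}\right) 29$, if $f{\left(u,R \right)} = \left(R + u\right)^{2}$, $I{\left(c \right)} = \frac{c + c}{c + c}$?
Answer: $609$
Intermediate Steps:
$I{\left(c \right)} = 1$ ($I{\left(c \right)} = \frac{2 c}{2 c} = 2 c \frac{1}{2 c} = 1$)
$\left(5 + f{\left(I{\left(5 \right)},3 \right)}\right) 29 = \left(5 + \left(3 + 1\right)^{2}\right) 29 = \left(5 + 4^{2}\right) 29 = \left(5 + 16\right) 29 = 21 \cdot 29 = 609$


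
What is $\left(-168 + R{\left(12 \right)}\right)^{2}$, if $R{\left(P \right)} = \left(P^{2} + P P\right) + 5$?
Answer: $15625$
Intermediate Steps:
$R{\left(P \right)} = 5 + 2 P^{2}$ ($R{\left(P \right)} = \left(P^{2} + P^{2}\right) + 5 = 2 P^{2} + 5 = 5 + 2 P^{2}$)
$\left(-168 + R{\left(12 \right)}\right)^{2} = \left(-168 + \left(5 + 2 \cdot 12^{2}\right)\right)^{2} = \left(-168 + \left(5 + 2 \cdot 144\right)\right)^{2} = \left(-168 + \left(5 + 288\right)\right)^{2} = \left(-168 + 293\right)^{2} = 125^{2} = 15625$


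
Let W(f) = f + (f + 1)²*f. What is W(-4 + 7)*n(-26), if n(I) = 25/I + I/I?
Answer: 51/26 ≈ 1.9615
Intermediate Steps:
W(f) = f + f*(1 + f)² (W(f) = f + (1 + f)²*f = f + f*(1 + f)²)
n(I) = 1 + 25/I (n(I) = 25/I + 1 = 1 + 25/I)
W(-4 + 7)*n(-26) = ((-4 + 7)*(1 + (1 + (-4 + 7))²))*((25 - 26)/(-26)) = (3*(1 + (1 + 3)²))*(-1/26*(-1)) = (3*(1 + 4²))*(1/26) = (3*(1 + 16))*(1/26) = (3*17)*(1/26) = 51*(1/26) = 51/26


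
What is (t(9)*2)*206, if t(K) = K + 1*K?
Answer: 7416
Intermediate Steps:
t(K) = 2*K (t(K) = K + K = 2*K)
(t(9)*2)*206 = ((2*9)*2)*206 = (18*2)*206 = 36*206 = 7416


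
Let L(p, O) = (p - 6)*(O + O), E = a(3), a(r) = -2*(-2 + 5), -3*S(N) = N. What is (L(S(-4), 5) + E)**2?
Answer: 24964/9 ≈ 2773.8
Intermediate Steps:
S(N) = -N/3
a(r) = -6 (a(r) = -2*3 = -6)
E = -6
L(p, O) = 2*O*(-6 + p) (L(p, O) = (-6 + p)*(2*O) = 2*O*(-6 + p))
(L(S(-4), 5) + E)**2 = (2*5*(-6 - 1/3*(-4)) - 6)**2 = (2*5*(-6 + 4/3) - 6)**2 = (2*5*(-14/3) - 6)**2 = (-140/3 - 6)**2 = (-158/3)**2 = 24964/9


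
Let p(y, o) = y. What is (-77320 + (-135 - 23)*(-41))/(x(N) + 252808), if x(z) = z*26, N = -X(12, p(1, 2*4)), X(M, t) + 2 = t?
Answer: -11807/42139 ≈ -0.28019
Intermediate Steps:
X(M, t) = -2 + t
N = 1 (N = -(-2 + 1) = -1*(-1) = 1)
x(z) = 26*z
(-77320 + (-135 - 23)*(-41))/(x(N) + 252808) = (-77320 + (-135 - 23)*(-41))/(26*1 + 252808) = (-77320 - 158*(-41))/(26 + 252808) = (-77320 + 6478)/252834 = -70842*1/252834 = -11807/42139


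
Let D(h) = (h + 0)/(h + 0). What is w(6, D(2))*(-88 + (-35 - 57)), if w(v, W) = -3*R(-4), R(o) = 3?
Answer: 1620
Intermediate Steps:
D(h) = 1 (D(h) = h/h = 1)
w(v, W) = -9 (w(v, W) = -3*3 = -9)
w(6, D(2))*(-88 + (-35 - 57)) = -9*(-88 + (-35 - 57)) = -9*(-88 - 92) = -9*(-180) = 1620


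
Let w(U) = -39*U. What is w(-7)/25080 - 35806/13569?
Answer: -298103381/113436840 ≈ -2.6279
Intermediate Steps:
w(-7)/25080 - 35806/13569 = -39*(-7)/25080 - 35806/13569 = 273*(1/25080) - 35806*1/13569 = 91/8360 - 35806/13569 = -298103381/113436840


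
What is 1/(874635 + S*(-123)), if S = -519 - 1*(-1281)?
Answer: 1/780909 ≈ 1.2806e-6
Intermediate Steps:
S = 762 (S = -519 + 1281 = 762)
1/(874635 + S*(-123)) = 1/(874635 + 762*(-123)) = 1/(874635 - 93726) = 1/780909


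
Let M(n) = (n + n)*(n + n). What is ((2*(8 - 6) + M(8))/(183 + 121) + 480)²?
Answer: 1335537025/5776 ≈ 2.3122e+5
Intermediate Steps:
M(n) = 4*n² (M(n) = (2*n)*(2*n) = 4*n²)
((2*(8 - 6) + M(8))/(183 + 121) + 480)² = ((2*(8 - 6) + 4*8²)/(183 + 121) + 480)² = ((2*2 + 4*64)/304 + 480)² = ((4 + 256)*(1/304) + 480)² = (260*(1/304) + 480)² = (65/76 + 480)² = (36545/76)² = 1335537025/5776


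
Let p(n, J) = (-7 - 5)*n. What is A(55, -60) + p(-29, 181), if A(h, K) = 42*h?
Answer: 2658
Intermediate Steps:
p(n, J) = -12*n
A(55, -60) + p(-29, 181) = 42*55 - 12*(-29) = 2310 + 348 = 2658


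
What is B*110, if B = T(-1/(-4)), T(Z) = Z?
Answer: 55/2 ≈ 27.500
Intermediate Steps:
B = 1/4 (B = -1/(-4) = -1*(-1/4) = 1/4 ≈ 0.25000)
B*110 = (1/4)*110 = 55/2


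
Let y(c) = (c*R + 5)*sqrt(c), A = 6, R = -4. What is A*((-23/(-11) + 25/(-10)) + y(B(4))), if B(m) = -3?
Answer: -27/11 + 102*I*sqrt(3) ≈ -2.4545 + 176.67*I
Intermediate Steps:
y(c) = sqrt(c)*(5 - 4*c) (y(c) = (c*(-4) + 5)*sqrt(c) = (-4*c + 5)*sqrt(c) = (5 - 4*c)*sqrt(c) = sqrt(c)*(5 - 4*c))
A*((-23/(-11) + 25/(-10)) + y(B(4))) = 6*((-23/(-11) + 25/(-10)) + sqrt(-3)*(5 - 4*(-3))) = 6*((-23*(-1/11) + 25*(-1/10)) + (I*sqrt(3))*(5 + 12)) = 6*((23/11 - 5/2) + (I*sqrt(3))*17) = 6*(-9/22 + 17*I*sqrt(3)) = -27/11 + 102*I*sqrt(3)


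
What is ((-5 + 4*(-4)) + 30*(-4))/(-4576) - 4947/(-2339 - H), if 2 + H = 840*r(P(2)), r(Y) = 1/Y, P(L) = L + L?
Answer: 7665533/3885024 ≈ 1.9731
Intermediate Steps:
P(L) = 2*L
H = 208 (H = -2 + 840/((2*2)) = -2 + 840/4 = -2 + 840*(¼) = -2 + 210 = 208)
((-5 + 4*(-4)) + 30*(-4))/(-4576) - 4947/(-2339 - H) = ((-5 + 4*(-4)) + 30*(-4))/(-4576) - 4947/(-2339 - 1*208) = ((-5 - 16) - 120)*(-1/4576) - 4947/(-2339 - 208) = (-21 - 120)*(-1/4576) - 4947/(-2547) = -141*(-1/4576) - 4947*(-1/2547) = 141/4576 + 1649/849 = 7665533/3885024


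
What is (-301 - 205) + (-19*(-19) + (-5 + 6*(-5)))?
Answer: -180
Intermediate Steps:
(-301 - 205) + (-19*(-19) + (-5 + 6*(-5))) = -506 + (361 + (-5 - 30)) = -506 + (361 - 35) = -506 + 326 = -180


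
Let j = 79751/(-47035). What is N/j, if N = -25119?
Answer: 1181472165/79751 ≈ 14815.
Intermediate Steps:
j = -79751/47035 (j = 79751*(-1/47035) = -79751/47035 ≈ -1.6956)
N/j = -25119/(-79751/47035) = -25119*(-47035/79751) = 1181472165/79751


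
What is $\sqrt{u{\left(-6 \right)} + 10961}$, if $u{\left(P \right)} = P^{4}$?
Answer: $\sqrt{12257} \approx 110.71$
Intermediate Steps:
$\sqrt{u{\left(-6 \right)} + 10961} = \sqrt{\left(-6\right)^{4} + 10961} = \sqrt{1296 + 10961} = \sqrt{12257}$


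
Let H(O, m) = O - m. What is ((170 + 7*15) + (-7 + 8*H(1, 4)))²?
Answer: 59536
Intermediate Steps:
((170 + 7*15) + (-7 + 8*H(1, 4)))² = ((170 + 7*15) + (-7 + 8*(1 - 1*4)))² = ((170 + 105) + (-7 + 8*(1 - 4)))² = (275 + (-7 + 8*(-3)))² = (275 + (-7 - 24))² = (275 - 31)² = 244² = 59536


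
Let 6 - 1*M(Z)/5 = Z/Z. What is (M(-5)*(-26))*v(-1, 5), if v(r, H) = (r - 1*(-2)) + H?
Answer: -3900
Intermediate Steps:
v(r, H) = 2 + H + r (v(r, H) = (r + 2) + H = (2 + r) + H = 2 + H + r)
M(Z) = 25 (M(Z) = 30 - 5*Z/Z = 30 - 5*1 = 30 - 5 = 25)
(M(-5)*(-26))*v(-1, 5) = (25*(-26))*(2 + 5 - 1) = -650*6 = -3900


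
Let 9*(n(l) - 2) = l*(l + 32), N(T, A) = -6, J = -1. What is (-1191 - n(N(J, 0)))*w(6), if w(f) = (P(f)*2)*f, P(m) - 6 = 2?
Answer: -112864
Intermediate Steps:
n(l) = 2 + l*(32 + l)/9 (n(l) = 2 + (l*(l + 32))/9 = 2 + (l*(32 + l))/9 = 2 + l*(32 + l)/9)
P(m) = 8 (P(m) = 6 + 2 = 8)
w(f) = 16*f (w(f) = (8*2)*f = 16*f)
(-1191 - n(N(J, 0)))*w(6) = (-1191 - (2 + (1/9)*(-6)**2 + (32/9)*(-6)))*(16*6) = (-1191 - (2 + (1/9)*36 - 64/3))*96 = (-1191 - (2 + 4 - 64/3))*96 = (-1191 - 1*(-46/3))*96 = (-1191 + 46/3)*96 = -3527/3*96 = -112864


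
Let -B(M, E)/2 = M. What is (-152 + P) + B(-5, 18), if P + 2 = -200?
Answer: -344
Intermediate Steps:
P = -202 (P = -2 - 200 = -202)
B(M, E) = -2*M
(-152 + P) + B(-5, 18) = (-152 - 202) - 2*(-5) = -354 + 10 = -344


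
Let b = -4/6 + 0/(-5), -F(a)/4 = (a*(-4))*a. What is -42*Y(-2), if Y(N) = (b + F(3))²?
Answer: -2588600/3 ≈ -8.6287e+5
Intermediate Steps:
F(a) = 16*a² (F(a) = -4*a*(-4)*a = -4*(-4*a)*a = -(-16)*a² = 16*a²)
b = -⅔ (b = -4*⅙ + 0*(-⅕) = -⅔ + 0 = -⅔ ≈ -0.66667)
Y(N) = 184900/9 (Y(N) = (-⅔ + 16*3²)² = (-⅔ + 16*9)² = (-⅔ + 144)² = (430/3)² = 184900/9)
-42*Y(-2) = -42*184900/9 = -2588600/3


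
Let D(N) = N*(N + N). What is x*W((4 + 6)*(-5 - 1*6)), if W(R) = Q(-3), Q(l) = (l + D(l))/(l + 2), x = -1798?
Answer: 26970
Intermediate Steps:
D(N) = 2*N² (D(N) = N*(2*N) = 2*N²)
Q(l) = (l + 2*l²)/(2 + l) (Q(l) = (l + 2*l²)/(l + 2) = (l + 2*l²)/(2 + l))
W(R) = -15 (W(R) = -3*(1 + 2*(-3))/(2 - 3) = -3*(1 - 6)/(-1) = -3*(-1)*(-5) = -15)
x*W((4 + 6)*(-5 - 1*6)) = -1798*(-15) = 26970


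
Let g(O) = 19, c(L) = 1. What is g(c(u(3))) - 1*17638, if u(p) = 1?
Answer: -17619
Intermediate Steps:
g(c(u(3))) - 1*17638 = 19 - 1*17638 = 19 - 17638 = -17619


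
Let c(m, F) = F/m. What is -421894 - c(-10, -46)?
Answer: -2109493/5 ≈ -4.2190e+5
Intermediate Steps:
-421894 - c(-10, -46) = -421894 - (-46)/(-10) = -421894 - (-46)*(-1)/10 = -421894 - 1*23/5 = -421894 - 23/5 = -2109493/5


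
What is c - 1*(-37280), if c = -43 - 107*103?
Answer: 26216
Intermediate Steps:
c = -11064 (c = -43 - 11021 = -11064)
c - 1*(-37280) = -11064 - 1*(-37280) = -11064 + 37280 = 26216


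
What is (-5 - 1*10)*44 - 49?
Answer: -709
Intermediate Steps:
(-5 - 1*10)*44 - 49 = (-5 - 10)*44 - 49 = -15*44 - 49 = -660 - 49 = -709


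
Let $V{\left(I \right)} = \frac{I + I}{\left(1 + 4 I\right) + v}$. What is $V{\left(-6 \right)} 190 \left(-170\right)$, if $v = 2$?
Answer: $- \frac{129200}{7} \approx -18457.0$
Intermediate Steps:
$V{\left(I \right)} = \frac{2 I}{3 + 4 I}$ ($V{\left(I \right)} = \frac{I + I}{\left(1 + 4 I\right) + 2} = \frac{2 I}{3 + 4 I}$)
$V{\left(-6 \right)} 190 \left(-170\right) = 2 \left(-6\right) \frac{1}{3 + 4 \left(-6\right)} 190 \left(-170\right) = 2 \left(-6\right) \frac{1}{3 - 24} \cdot 190 \left(-170\right) = 2 \left(-6\right) \frac{1}{-21} \cdot 190 \left(-170\right) = 2 \left(-6\right) \left(- \frac{1}{21}\right) 190 \left(-170\right) = \frac{4}{7} \cdot 190 \left(-170\right) = \frac{760}{7} \left(-170\right) = - \frac{129200}{7}$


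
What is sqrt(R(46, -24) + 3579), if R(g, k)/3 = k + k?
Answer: sqrt(3435) ≈ 58.609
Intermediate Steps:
R(g, k) = 6*k (R(g, k) = 3*(k + k) = 3*(2*k) = 6*k)
sqrt(R(46, -24) + 3579) = sqrt(6*(-24) + 3579) = sqrt(-144 + 3579) = sqrt(3435)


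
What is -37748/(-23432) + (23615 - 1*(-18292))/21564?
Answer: 74831779/21053652 ≈ 3.5543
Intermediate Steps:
-37748/(-23432) + (23615 - 1*(-18292))/21564 = -37748*(-1/23432) + (23615 + 18292)*(1/21564) = 9437/5858 + 41907*(1/21564) = 9437/5858 + 13969/7188 = 74831779/21053652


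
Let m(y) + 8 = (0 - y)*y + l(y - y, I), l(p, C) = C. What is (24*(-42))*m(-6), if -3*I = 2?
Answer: 45024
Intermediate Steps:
I = -⅔ (I = -⅓*2 = -⅔ ≈ -0.66667)
m(y) = -26/3 - y² (m(y) = -8 + ((0 - y)*y - ⅔) = -8 + ((-y)*y - ⅔) = -8 + (-y² - ⅔) = -8 + (-⅔ - y²) = -26/3 - y²)
(24*(-42))*m(-6) = (24*(-42))*(-26/3 - 1*(-6)²) = -1008*(-26/3 - 1*36) = -1008*(-26/3 - 36) = -1008*(-134/3) = 45024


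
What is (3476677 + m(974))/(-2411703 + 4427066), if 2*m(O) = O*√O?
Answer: 3476677/2015363 + 487*√974/2015363 ≈ 1.7326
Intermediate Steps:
m(O) = O^(3/2)/2 (m(O) = (O*√O)/2 = O^(3/2)/2)
(3476677 + m(974))/(-2411703 + 4427066) = (3476677 + 974^(3/2)/2)/(-2411703 + 4427066) = (3476677 + (974*√974)/2)/2015363 = (3476677 + 487*√974)*(1/2015363) = 3476677/2015363 + 487*√974/2015363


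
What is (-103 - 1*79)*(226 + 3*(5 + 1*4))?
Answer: -46046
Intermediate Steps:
(-103 - 1*79)*(226 + 3*(5 + 1*4)) = (-103 - 79)*(226 + 3*(5 + 4)) = -182*(226 + 3*9) = -182*(226 + 27) = -182*253 = -46046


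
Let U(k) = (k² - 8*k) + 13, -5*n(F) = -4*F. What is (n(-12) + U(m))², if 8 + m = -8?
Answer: 3751969/25 ≈ 1.5008e+5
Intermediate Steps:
m = -16 (m = -8 - 8 = -16)
n(F) = 4*F/5 (n(F) = -(-4)*F/5 = 4*F/5)
U(k) = 13 + k² - 8*k
(n(-12) + U(m))² = ((⅘)*(-12) + (13 + (-16)² - 8*(-16)))² = (-48/5 + (13 + 256 + 128))² = (-48/5 + 397)² = (1937/5)² = 3751969/25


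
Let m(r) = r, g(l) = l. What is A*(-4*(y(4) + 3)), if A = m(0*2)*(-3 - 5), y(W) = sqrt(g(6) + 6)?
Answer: 0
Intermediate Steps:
y(W) = 2*sqrt(3) (y(W) = sqrt(6 + 6) = sqrt(12) = 2*sqrt(3))
A = 0 (A = (0*2)*(-3 - 5) = 0*(-8) = 0)
A*(-4*(y(4) + 3)) = 0*(-4*(2*sqrt(3) + 3)) = 0*(-4*(3 + 2*sqrt(3))) = 0*(-12 - 8*sqrt(3)) = 0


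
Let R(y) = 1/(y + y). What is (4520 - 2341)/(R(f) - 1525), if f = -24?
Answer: -104592/73201 ≈ -1.4288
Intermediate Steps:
R(y) = 1/(2*y)
(4520 - 2341)/(R(f) - 1525) = (4520 - 2341)/((½)/(-24) - 1525) = 2179/((½)*(-1/24) - 1525) = 2179/(-1/48 - 1525) = 2179/(-73201/48) = 2179*(-48/73201) = -104592/73201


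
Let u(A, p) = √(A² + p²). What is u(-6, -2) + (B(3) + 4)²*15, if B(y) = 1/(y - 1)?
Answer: 1215/4 + 2*√10 ≈ 310.07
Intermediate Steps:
B(y) = 1/(-1 + y)
u(-6, -2) + (B(3) + 4)²*15 = √((-6)² + (-2)²) + (1/(-1 + 3) + 4)²*15 = √(36 + 4) + (1/2 + 4)²*15 = √40 + (½ + 4)²*15 = 2*√10 + (9/2)²*15 = 2*√10 + (81/4)*15 = 2*√10 + 1215/4 = 1215/4 + 2*√10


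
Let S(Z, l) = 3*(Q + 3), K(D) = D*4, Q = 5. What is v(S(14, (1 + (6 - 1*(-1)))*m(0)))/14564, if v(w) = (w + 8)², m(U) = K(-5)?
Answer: 256/3641 ≈ 0.070310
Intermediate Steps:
K(D) = 4*D
m(U) = -20 (m(U) = 4*(-5) = -20)
S(Z, l) = 24 (S(Z, l) = 3*(5 + 3) = 3*8 = 24)
v(w) = (8 + w)²
v(S(14, (1 + (6 - 1*(-1)))*m(0)))/14564 = (8 + 24)²/14564 = 32²*(1/14564) = 1024*(1/14564) = 256/3641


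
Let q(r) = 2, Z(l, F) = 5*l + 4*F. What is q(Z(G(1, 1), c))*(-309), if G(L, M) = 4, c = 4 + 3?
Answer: -618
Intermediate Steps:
c = 7
Z(l, F) = 4*F + 5*l
q(Z(G(1, 1), c))*(-309) = 2*(-309) = -618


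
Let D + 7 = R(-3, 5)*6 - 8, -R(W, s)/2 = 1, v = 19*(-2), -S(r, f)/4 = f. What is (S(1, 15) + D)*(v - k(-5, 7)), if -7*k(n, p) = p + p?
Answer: 3132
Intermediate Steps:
S(r, f) = -4*f
k(n, p) = -2*p/7 (k(n, p) = -(p + p)/7 = -2*p/7)
v = -38
R(W, s) = -2 (R(W, s) = -2*1 = -2)
D = -27 (D = -7 + (-2*6 - 8) = -7 + (-12 - 8) = -7 - 20 = -27)
(S(1, 15) + D)*(v - k(-5, 7)) = (-4*15 - 27)*(-38 - (-2)*7/7) = (-60 - 27)*(-38 - 1*(-2)) = -87*(-38 + 2) = -87*(-36) = 3132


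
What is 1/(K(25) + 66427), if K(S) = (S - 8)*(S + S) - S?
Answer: 1/67252 ≈ 1.4869e-5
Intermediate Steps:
K(S) = -S + 2*S*(-8 + S) (K(S) = (-8 + S)*(2*S) - S = 2*S*(-8 + S) - S = -S + 2*S*(-8 + S))
1/(K(25) + 66427) = 1/(25*(-17 + 2*25) + 66427) = 1/(25*(-17 + 50) + 66427) = 1/(25*33 + 66427) = 1/(825 + 66427) = 1/67252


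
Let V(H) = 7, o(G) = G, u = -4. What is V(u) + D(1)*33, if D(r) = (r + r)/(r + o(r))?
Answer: 40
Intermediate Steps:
D(r) = 1 (D(r) = (r + r)/(r + r) = (2*r)/((2*r)) = (2*r)*(1/(2*r)) = 1)
V(u) + D(1)*33 = 7 + 1*33 = 7 + 33 = 40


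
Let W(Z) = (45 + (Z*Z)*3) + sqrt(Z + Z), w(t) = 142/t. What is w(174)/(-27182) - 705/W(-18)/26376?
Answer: -13453802947/238947698918040 + 47*I/303126180 ≈ -5.6304e-5 + 1.5505e-7*I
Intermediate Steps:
W(Z) = 45 + 3*Z**2 + sqrt(2)*sqrt(Z) (W(Z) = (45 + Z**2*3) + sqrt(2*Z) = (45 + 3*Z**2) + sqrt(2)*sqrt(Z) = 45 + 3*Z**2 + sqrt(2)*sqrt(Z))
w(174)/(-27182) - 705/W(-18)/26376 = (142/174)/(-27182) - 705/(45 + 3*(-18)**2 + sqrt(2)*sqrt(-18))/26376 = (142*(1/174))*(-1/27182) - 705/(45 + 3*324 + sqrt(2)*(3*I*sqrt(2)))*(1/26376) = (71/87)*(-1/27182) - 705/(45 + 972 + 6*I)*(1/26376) = -71/2364834 - 705*(1017 - 6*I)/1034325*(1/26376) = -71/2364834 - 47*(1017 - 6*I)/68955*(1/26376) = -71/2364834 - 47*(1017 - 6*I)/1818757080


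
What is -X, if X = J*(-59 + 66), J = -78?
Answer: 546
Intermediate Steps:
X = -546 (X = -78*(-59 + 66) = -78*7 = -546)
-X = -1*(-546) = 546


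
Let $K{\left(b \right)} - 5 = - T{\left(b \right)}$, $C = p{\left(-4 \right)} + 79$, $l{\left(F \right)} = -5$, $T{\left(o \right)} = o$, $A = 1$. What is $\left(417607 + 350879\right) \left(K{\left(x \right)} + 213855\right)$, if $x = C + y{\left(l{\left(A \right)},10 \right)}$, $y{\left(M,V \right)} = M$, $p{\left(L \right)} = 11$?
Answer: $164283094650$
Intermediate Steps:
$C = 90$ ($C = 11 + 79 = 90$)
$x = 85$ ($x = 90 - 5 = 85$)
$K{\left(b \right)} = 5 - b$
$\left(417607 + 350879\right) \left(K{\left(x \right)} + 213855\right) = \left(417607 + 350879\right) \left(\left(5 - 85\right) + 213855\right) = 768486 \left(\left(5 - 85\right) + 213855\right) = 768486 \left(-80 + 213855\right) = 768486 \cdot 213775 = 164283094650$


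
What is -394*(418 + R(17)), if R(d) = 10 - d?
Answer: -161934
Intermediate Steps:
-394*(418 + R(17)) = -394*(418 + (10 - 1*17)) = -394*(418 + (10 - 17)) = -394*(418 - 7) = -394*411 = -161934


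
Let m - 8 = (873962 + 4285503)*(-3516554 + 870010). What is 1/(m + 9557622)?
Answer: -1/13654741581330 ≈ -7.3235e-14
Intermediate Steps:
m = -13654751138952 (m = 8 + (873962 + 4285503)*(-3516554 + 870010) = 8 + 5159465*(-2646544) = 8 - 13654751138960 = -13654751138952)
1/(m + 9557622) = 1/(-13654751138952 + 9557622) = 1/(-13654741581330) = -1/13654741581330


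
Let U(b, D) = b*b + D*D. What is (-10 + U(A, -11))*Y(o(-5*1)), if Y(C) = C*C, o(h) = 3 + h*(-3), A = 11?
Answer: 75168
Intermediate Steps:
U(b, D) = D**2 + b**2 (U(b, D) = b**2 + D**2 = D**2 + b**2)
o(h) = 3 - 3*h
Y(C) = C**2
(-10 + U(A, -11))*Y(o(-5*1)) = (-10 + ((-11)**2 + 11**2))*(3 - (-15))**2 = (-10 + (121 + 121))*(3 - 3*(-5))**2 = (-10 + 242)*(3 + 15)**2 = 232*18**2 = 232*324 = 75168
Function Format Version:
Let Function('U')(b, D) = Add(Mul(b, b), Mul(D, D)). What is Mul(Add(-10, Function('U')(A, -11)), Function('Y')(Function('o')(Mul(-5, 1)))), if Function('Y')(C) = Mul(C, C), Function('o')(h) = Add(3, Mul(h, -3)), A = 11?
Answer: 75168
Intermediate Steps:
Function('U')(b, D) = Add(Pow(D, 2), Pow(b, 2)) (Function('U')(b, D) = Add(Pow(b, 2), Pow(D, 2)) = Add(Pow(D, 2), Pow(b, 2)))
Function('o')(h) = Add(3, Mul(-3, h))
Function('Y')(C) = Pow(C, 2)
Mul(Add(-10, Function('U')(A, -11)), Function('Y')(Function('o')(Mul(-5, 1)))) = Mul(Add(-10, Add(Pow(-11, 2), Pow(11, 2))), Pow(Add(3, Mul(-3, Mul(-5, 1))), 2)) = Mul(Add(-10, Add(121, 121)), Pow(Add(3, Mul(-3, -5)), 2)) = Mul(Add(-10, 242), Pow(Add(3, 15), 2)) = Mul(232, Pow(18, 2)) = Mul(232, 324) = 75168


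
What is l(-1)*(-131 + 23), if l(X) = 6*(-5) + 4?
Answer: 2808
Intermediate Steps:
l(X) = -26 (l(X) = -30 + 4 = -26)
l(-1)*(-131 + 23) = -26*(-131 + 23) = -26*(-108) = 2808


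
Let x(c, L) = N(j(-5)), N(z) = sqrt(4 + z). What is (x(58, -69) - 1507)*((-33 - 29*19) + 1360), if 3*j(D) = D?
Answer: -1169432 + 776*sqrt(21)/3 ≈ -1.1682e+6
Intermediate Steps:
j(D) = D/3
x(c, L) = sqrt(21)/3 (x(c, L) = sqrt(4 + (1/3)*(-5)) = sqrt(4 - 5/3) = sqrt(7/3) = sqrt(21)/3)
(x(58, -69) - 1507)*((-33 - 29*19) + 1360) = (sqrt(21)/3 - 1507)*((-33 - 29*19) + 1360) = (-1507 + sqrt(21)/3)*((-33 - 551) + 1360) = (-1507 + sqrt(21)/3)*(-584 + 1360) = (-1507 + sqrt(21)/3)*776 = -1169432 + 776*sqrt(21)/3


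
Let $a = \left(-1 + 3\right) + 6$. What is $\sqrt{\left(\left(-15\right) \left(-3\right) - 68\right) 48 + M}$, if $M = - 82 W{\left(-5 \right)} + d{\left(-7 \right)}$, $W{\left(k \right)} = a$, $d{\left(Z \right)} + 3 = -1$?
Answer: $42 i \approx 42.0 i$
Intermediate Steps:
$a = 8$ ($a = 2 + 6 = 8$)
$d{\left(Z \right)} = -4$ ($d{\left(Z \right)} = -3 - 1 = -4$)
$W{\left(k \right)} = 8$
$M = -660$ ($M = \left(-82\right) 8 - 4 = -656 - 4 = -660$)
$\sqrt{\left(\left(-15\right) \left(-3\right) - 68\right) 48 + M} = \sqrt{\left(\left(-15\right) \left(-3\right) - 68\right) 48 - 660} = \sqrt{\left(45 - 68\right) 48 - 660} = \sqrt{\left(-23\right) 48 - 660} = \sqrt{-1104 - 660} = \sqrt{-1764} = 42 i$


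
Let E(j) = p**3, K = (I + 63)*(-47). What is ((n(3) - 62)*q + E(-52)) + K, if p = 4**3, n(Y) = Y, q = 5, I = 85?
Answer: 254893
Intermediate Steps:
K = -6956 (K = (85 + 63)*(-47) = 148*(-47) = -6956)
p = 64
E(j) = 262144 (E(j) = 64**3 = 262144)
((n(3) - 62)*q + E(-52)) + K = ((3 - 62)*5 + 262144) - 6956 = (-59*5 + 262144) - 6956 = (-295 + 262144) - 6956 = 261849 - 6956 = 254893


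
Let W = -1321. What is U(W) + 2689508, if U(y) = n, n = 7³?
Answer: 2689851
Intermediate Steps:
n = 343
U(y) = 343
U(W) + 2689508 = 343 + 2689508 = 2689851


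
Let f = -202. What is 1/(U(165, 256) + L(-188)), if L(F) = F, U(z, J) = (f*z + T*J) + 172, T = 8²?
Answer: -1/16962 ≈ -5.8955e-5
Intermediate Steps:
T = 64
U(z, J) = 172 - 202*z + 64*J (U(z, J) = (-202*z + 64*J) + 172 = 172 - 202*z + 64*J)
1/(U(165, 256) + L(-188)) = 1/((172 - 202*165 + 64*256) - 188) = 1/((172 - 33330 + 16384) - 188) = 1/(-16774 - 188) = 1/(-16962) = -1/16962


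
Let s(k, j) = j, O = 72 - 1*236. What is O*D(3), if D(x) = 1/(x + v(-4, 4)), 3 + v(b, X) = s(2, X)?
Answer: -41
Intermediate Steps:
O = -164 (O = 72 - 236 = -164)
v(b, X) = -3 + X
D(x) = 1/(1 + x) (D(x) = 1/(x + (-3 + 4)) = 1/(x + 1) = 1/(1 + x))
O*D(3) = -164/(1 + 3) = -164/4 = -164*1/4 = -41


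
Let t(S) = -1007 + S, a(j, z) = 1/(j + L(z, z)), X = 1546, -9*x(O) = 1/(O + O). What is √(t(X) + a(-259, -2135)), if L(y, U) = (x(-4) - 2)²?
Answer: √942289843786523/1322207 ≈ 23.216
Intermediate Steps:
x(O) = -1/(18*O) (x(O) = -1/(9*(O + O)) = -1/(2*O)/9 = -1/(18*O))
L(y, U) = 20449/5184 (L(y, U) = (-1/18/(-4) - 2)² = (-1/18*(-¼) - 2)² = (1/72 - 2)² = (-143/72)² = 20449/5184)
a(j, z) = 1/(20449/5184 + j) (a(j, z) = 1/(j + 20449/5184) = 1/(20449/5184 + j))
√(t(X) + a(-259, -2135)) = √((-1007 + 1546) + 5184/(20449 + 5184*(-259))) = √(539 + 5184/(20449 - 1342656)) = √(539 + 5184/(-1322207)) = √(539 + 5184*(-1/1322207)) = √(539 - 5184/1322207) = √(712664389/1322207) = √942289843786523/1322207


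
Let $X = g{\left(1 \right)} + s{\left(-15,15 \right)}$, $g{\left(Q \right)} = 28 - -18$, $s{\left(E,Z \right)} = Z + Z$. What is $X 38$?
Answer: $2888$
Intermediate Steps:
$s{\left(E,Z \right)} = 2 Z$
$g{\left(Q \right)} = 46$ ($g{\left(Q \right)} = 28 + 18 = 46$)
$X = 76$ ($X = 46 + 2 \cdot 15 = 46 + 30 = 76$)
$X 38 = 76 \cdot 38 = 2888$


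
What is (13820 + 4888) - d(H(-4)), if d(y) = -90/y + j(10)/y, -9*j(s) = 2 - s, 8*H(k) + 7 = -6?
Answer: 2182420/117 ≈ 18653.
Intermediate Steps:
H(k) = -13/8 (H(k) = -7/8 + (1/8)*(-6) = -7/8 - 3/4 = -13/8)
j(s) = -2/9 + s/9 (j(s) = -(2 - s)/9 = -2/9 + s/9)
d(y) = -802/(9*y) (d(y) = -90/y + (-2/9 + (1/9)*10)/y = -90/y + (-2/9 + 10/9)/y = -90/y + 8/(9*y) = -802/(9*y))
(13820 + 4888) - d(H(-4)) = (13820 + 4888) - (-802)/(9*(-13/8)) = 18708 - (-802)*(-8)/(9*13) = 18708 - 1*6416/117 = 18708 - 6416/117 = 2182420/117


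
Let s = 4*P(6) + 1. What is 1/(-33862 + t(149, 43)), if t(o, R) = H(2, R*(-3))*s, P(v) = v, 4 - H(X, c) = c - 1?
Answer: -1/30512 ≈ -3.2774e-5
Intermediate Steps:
H(X, c) = 5 - c (H(X, c) = 4 - (c - 1) = 4 - (-1 + c) = 4 + (1 - c) = 5 - c)
s = 25 (s = 4*6 + 1 = 24 + 1 = 25)
t(o, R) = 125 + 75*R (t(o, R) = (5 - R*(-3))*25 = (5 - (-3)*R)*25 = (5 + 3*R)*25 = 125 + 75*R)
1/(-33862 + t(149, 43)) = 1/(-33862 + (125 + 75*43)) = 1/(-33862 + (125 + 3225)) = 1/(-33862 + 3350) = 1/(-30512) = -1/30512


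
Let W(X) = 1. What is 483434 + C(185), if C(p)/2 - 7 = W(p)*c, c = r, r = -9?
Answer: 483430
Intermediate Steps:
c = -9
C(p) = -4 (C(p) = 14 + 2*(1*(-9)) = 14 + 2*(-9) = 14 - 18 = -4)
483434 + C(185) = 483434 - 4 = 483430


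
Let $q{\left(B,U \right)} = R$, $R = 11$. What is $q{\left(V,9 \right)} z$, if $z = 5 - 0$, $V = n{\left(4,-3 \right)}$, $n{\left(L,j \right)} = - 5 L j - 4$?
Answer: $55$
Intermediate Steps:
$n{\left(L,j \right)} = -4 - 5 L j$ ($n{\left(L,j \right)} = - 5 L j - 4 = -4 - 5 L j$)
$V = 56$ ($V = -4 - 20 \left(-3\right) = -4 + 60 = 56$)
$q{\left(B,U \right)} = 11$
$z = 5$ ($z = 5 + 0 = 5$)
$q{\left(V,9 \right)} z = 11 \cdot 5 = 55$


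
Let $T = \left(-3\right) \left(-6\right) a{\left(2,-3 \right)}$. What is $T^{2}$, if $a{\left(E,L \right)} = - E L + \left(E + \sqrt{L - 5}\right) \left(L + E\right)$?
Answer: $2592 - 5184 i \sqrt{2} \approx 2592.0 - 7331.3 i$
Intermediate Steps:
$a{\left(E,L \right)} = \left(E + L\right) \left(E + \sqrt{-5 + L}\right) - E L$ ($a{\left(E,L \right)} = - E L + \left(E + \sqrt{-5 + L}\right) \left(E + L\right) = - E L + \left(E + L\right) \left(E + \sqrt{-5 + L}\right) = \left(E + L\right) \left(E + \sqrt{-5 + L}\right) - E L$)
$T = 72 - 36 i \sqrt{2}$ ($T = \left(-3\right) \left(-6\right) \left(2^{2} + 2 \sqrt{-5 - 3} - 3 \sqrt{-5 - 3}\right) = 18 \left(4 + 2 \sqrt{-8} - 3 \sqrt{-8}\right) = 18 \left(4 + 2 \cdot 2 i \sqrt{2} - 3 \cdot 2 i \sqrt{2}\right) = 18 \left(4 + 4 i \sqrt{2} - 6 i \sqrt{2}\right) = 18 \left(4 - 2 i \sqrt{2}\right) = 72 - 36 i \sqrt{2} \approx 72.0 - 50.912 i$)
$T^{2} = \left(72 - 36 i \sqrt{2}\right)^{2}$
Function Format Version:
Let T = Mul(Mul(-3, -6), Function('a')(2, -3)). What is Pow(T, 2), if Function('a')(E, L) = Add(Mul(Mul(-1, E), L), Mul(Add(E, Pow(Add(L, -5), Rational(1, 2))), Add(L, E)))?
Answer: Add(2592, Mul(-5184, I, Pow(2, Rational(1, 2)))) ≈ Add(2592.0, Mul(-7331.3, I))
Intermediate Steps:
Function('a')(E, L) = Add(Mul(Add(E, L), Add(E, Pow(Add(-5, L), Rational(1, 2)))), Mul(-1, E, L)) (Function('a')(E, L) = Add(Mul(-1, E, L), Mul(Add(E, Pow(Add(-5, L), Rational(1, 2))), Add(E, L))) = Add(Mul(-1, E, L), Mul(Add(E, L), Add(E, Pow(Add(-5, L), Rational(1, 2))))) = Add(Mul(Add(E, L), Add(E, Pow(Add(-5, L), Rational(1, 2)))), Mul(-1, E, L)))
T = Add(72, Mul(-36, I, Pow(2, Rational(1, 2)))) (T = Mul(Mul(-3, -6), Add(Pow(2, 2), Mul(2, Pow(Add(-5, -3), Rational(1, 2))), Mul(-3, Pow(Add(-5, -3), Rational(1, 2))))) = Mul(18, Add(4, Mul(2, Pow(-8, Rational(1, 2))), Mul(-3, Pow(-8, Rational(1, 2))))) = Mul(18, Add(4, Mul(2, Mul(2, I, Pow(2, Rational(1, 2)))), Mul(-3, Mul(2, I, Pow(2, Rational(1, 2)))))) = Mul(18, Add(4, Mul(4, I, Pow(2, Rational(1, 2))), Mul(-6, I, Pow(2, Rational(1, 2))))) = Mul(18, Add(4, Mul(-2, I, Pow(2, Rational(1, 2))))) = Add(72, Mul(-36, I, Pow(2, Rational(1, 2)))) ≈ Add(72.000, Mul(-50.912, I)))
Pow(T, 2) = Pow(Add(72, Mul(-36, I, Pow(2, Rational(1, 2)))), 2)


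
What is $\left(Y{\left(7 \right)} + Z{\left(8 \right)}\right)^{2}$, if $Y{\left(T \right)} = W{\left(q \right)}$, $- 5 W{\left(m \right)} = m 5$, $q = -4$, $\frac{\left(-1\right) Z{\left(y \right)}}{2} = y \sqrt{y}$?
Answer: $2064 - 256 \sqrt{2} \approx 1702.0$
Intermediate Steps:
$Z{\left(y \right)} = - 2 y^{\frac{3}{2}}$ ($Z{\left(y \right)} = - 2 y \sqrt{y} = - 2 y^{\frac{3}{2}}$)
$W{\left(m \right)} = - m$ ($W{\left(m \right)} = - \frac{m 5}{5} = - \frac{5 m}{5} = - m$)
$Y{\left(T \right)} = 4$ ($Y{\left(T \right)} = \left(-1\right) \left(-4\right) = 4$)
$\left(Y{\left(7 \right)} + Z{\left(8 \right)}\right)^{2} = \left(4 - 2 \cdot 8^{\frac{3}{2}}\right)^{2} = \left(4 - 2 \cdot 16 \sqrt{2}\right)^{2} = \left(4 - 32 \sqrt{2}\right)^{2}$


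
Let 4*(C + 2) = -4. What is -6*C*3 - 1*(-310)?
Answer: 364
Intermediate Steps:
C = -3 (C = -2 + (¼)*(-4) = -2 - 1 = -3)
-6*C*3 - 1*(-310) = -6*(-3)*3 - 1*(-310) = 18*3 + 310 = 54 + 310 = 364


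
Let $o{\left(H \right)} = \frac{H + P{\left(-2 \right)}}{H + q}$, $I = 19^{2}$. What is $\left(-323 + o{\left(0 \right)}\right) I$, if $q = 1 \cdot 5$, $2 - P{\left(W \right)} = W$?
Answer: $- \frac{581571}{5} \approx -1.1631 \cdot 10^{5}$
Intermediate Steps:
$I = 361$
$P{\left(W \right)} = 2 - W$
$q = 5$
$o{\left(H \right)} = \frac{4 + H}{5 + H}$ ($o{\left(H \right)} = \frac{H + \left(2 - -2\right)}{H + 5} = \frac{H + \left(2 + 2\right)}{5 + H} = \frac{H + 4}{5 + H} = \frac{4 + H}{5 + H}$)
$\left(-323 + o{\left(0 \right)}\right) I = \left(-323 + \frac{4 + 0}{5 + 0}\right) 361 = \left(-323 + \frac{1}{5} \cdot 4\right) 361 = \left(-323 + \frac{4}{5}\right) 361 = \left(- \frac{1611}{5}\right) 361 = - \frac{581571}{5}$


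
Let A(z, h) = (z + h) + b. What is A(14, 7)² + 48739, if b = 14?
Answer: 49964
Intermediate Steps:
A(z, h) = 14 + h + z (A(z, h) = (z + h) + 14 = (h + z) + 14 = 14 + h + z)
A(14, 7)² + 48739 = (14 + 7 + 14)² + 48739 = 35² + 48739 = 1225 + 48739 = 49964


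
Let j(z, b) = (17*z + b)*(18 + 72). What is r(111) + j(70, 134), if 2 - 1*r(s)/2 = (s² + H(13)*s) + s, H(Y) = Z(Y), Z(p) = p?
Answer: 91414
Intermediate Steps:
H(Y) = Y
r(s) = 4 - 28*s - 2*s² (r(s) = 4 - 2*((s² + 13*s) + s) = 4 - 2*(s² + 14*s) = 4 + (-28*s - 2*s²) = 4 - 28*s - 2*s²)
j(z, b) = 90*b + 1530*z (j(z, b) = (b + 17*z)*90 = 90*b + 1530*z)
r(111) + j(70, 134) = (4 - 28*111 - 2*111²) + (90*134 + 1530*70) = (4 - 3108 - 2*12321) + (12060 + 107100) = (4 - 3108 - 24642) + 119160 = -27746 + 119160 = 91414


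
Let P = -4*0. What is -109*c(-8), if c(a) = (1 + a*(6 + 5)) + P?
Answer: 9483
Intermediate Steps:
P = 0
c(a) = 1 + 11*a (c(a) = (1 + a*(6 + 5)) + 0 = (1 + a*11) + 0 = (1 + 11*a) + 0 = 1 + 11*a)
-109*c(-8) = -109*(1 + 11*(-8)) = -109*(1 - 88) = -109*(-87) = 9483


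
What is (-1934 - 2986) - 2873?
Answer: -7793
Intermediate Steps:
(-1934 - 2986) - 2873 = -4920 - 2873 = -7793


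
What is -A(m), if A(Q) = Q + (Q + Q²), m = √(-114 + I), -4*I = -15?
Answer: 441/4 - 21*I ≈ 110.25 - 21.0*I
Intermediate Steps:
I = 15/4 (I = -¼*(-15) = 15/4 ≈ 3.7500)
m = 21*I/2 (m = √(-114 + 15/4) = √(-441/4) = 21*I/2 ≈ 10.5*I)
A(Q) = Q² + 2*Q
-A(m) = -21*I/2*(2 + 21*I/2) = -21*I*(2 + 21*I/2)/2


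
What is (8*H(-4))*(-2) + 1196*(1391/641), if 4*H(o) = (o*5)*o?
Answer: 1458516/641 ≈ 2275.4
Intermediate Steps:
H(o) = 5*o²/4 (H(o) = ((o*5)*o)/4 = ((5*o)*o)/4 = (5*o²)/4 = 5*o²/4)
(8*H(-4))*(-2) + 1196*(1391/641) = (8*((5/4)*(-4)²))*(-2) + 1196*(1391/641) = (8*((5/4)*16))*(-2) + 1196*(1391*(1/641)) = (8*20)*(-2) + 1196*(1391/641) = 160*(-2) + 1663636/641 = -320 + 1663636/641 = 1458516/641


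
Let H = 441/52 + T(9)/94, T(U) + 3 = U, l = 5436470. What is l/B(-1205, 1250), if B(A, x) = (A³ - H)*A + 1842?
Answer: 13286732680/5152872441593363 ≈ 2.5785e-6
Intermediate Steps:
T(U) = -3 + U
H = 20883/2444 (H = 441/52 + (-3 + 9)/94 = 441*(1/52) + 6*(1/94) = 441/52 + 3/47 = 20883/2444 ≈ 8.5446)
B(A, x) = 1842 + A*(-20883/2444 + A³) (B(A, x) = (A³ - 1*20883/2444)*A + 1842 = (A³ - 20883/2444)*A + 1842 = (-20883/2444 + A³)*A + 1842 = A*(-20883/2444 + A³) + 1842 = 1842 + A*(-20883/2444 + A³))
l/B(-1205, 1250) = 5436470/(1842 + (-1205)⁴ - 20883/2444*(-1205)) = 5436470/(1842 + 2108376600625 + 25164015/2444) = 5436470/(5152872441593363/2444) = 5436470*(2444/5152872441593363) = 13286732680/5152872441593363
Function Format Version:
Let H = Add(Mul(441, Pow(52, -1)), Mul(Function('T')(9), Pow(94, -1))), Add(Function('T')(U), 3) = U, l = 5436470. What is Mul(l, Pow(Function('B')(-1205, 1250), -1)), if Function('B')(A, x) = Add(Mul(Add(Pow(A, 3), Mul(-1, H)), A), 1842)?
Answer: Rational(13286732680, 5152872441593363) ≈ 2.5785e-6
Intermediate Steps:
Function('T')(U) = Add(-3, U)
H = Rational(20883, 2444) (H = Add(Mul(441, Pow(52, -1)), Mul(Add(-3, 9), Pow(94, -1))) = Add(Mul(441, Rational(1, 52)), Mul(6, Rational(1, 94))) = Add(Rational(441, 52), Rational(3, 47)) = Rational(20883, 2444) ≈ 8.5446)
Function('B')(A, x) = Add(1842, Mul(A, Add(Rational(-20883, 2444), Pow(A, 3)))) (Function('B')(A, x) = Add(Mul(Add(Pow(A, 3), Mul(-1, Rational(20883, 2444))), A), 1842) = Add(Mul(Add(Pow(A, 3), Rational(-20883, 2444)), A), 1842) = Add(Mul(Add(Rational(-20883, 2444), Pow(A, 3)), A), 1842) = Add(Mul(A, Add(Rational(-20883, 2444), Pow(A, 3))), 1842) = Add(1842, Mul(A, Add(Rational(-20883, 2444), Pow(A, 3)))))
Mul(l, Pow(Function('B')(-1205, 1250), -1)) = Mul(5436470, Pow(Add(1842, Pow(-1205, 4), Mul(Rational(-20883, 2444), -1205)), -1)) = Mul(5436470, Pow(Add(1842, 2108376600625, Rational(25164015, 2444)), -1)) = Mul(5436470, Pow(Rational(5152872441593363, 2444), -1)) = Mul(5436470, Rational(2444, 5152872441593363)) = Rational(13286732680, 5152872441593363)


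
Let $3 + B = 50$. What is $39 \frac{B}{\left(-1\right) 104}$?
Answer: $- \frac{141}{8} \approx -17.625$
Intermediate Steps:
$B = 47$ ($B = -3 + 50 = 47$)
$39 \frac{B}{\left(-1\right) 104} = 39 \frac{47}{\left(-1\right) 104} = 39 \frac{47}{-104} = 39 \cdot 47 \left(- \frac{1}{104}\right) = 39 \left(- \frac{47}{104}\right) = - \frac{141}{8}$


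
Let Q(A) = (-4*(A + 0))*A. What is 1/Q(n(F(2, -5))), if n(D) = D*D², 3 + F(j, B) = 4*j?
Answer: -1/62500 ≈ -1.6000e-5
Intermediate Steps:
F(j, B) = -3 + 4*j
n(D) = D³
Q(A) = -4*A² (Q(A) = (-4*A)*A = -4*A²)
1/Q(n(F(2, -5))) = 1/(-4*(-3 + 4*2)⁶) = 1/(-4*(-3 + 8)⁶) = 1/(-4*(5³)²) = 1/(-4*125²) = 1/(-4*15625) = 1/(-62500) = -1/62500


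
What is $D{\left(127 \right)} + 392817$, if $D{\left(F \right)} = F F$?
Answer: $408946$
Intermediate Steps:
$D{\left(F \right)} = F^{2}$
$D{\left(127 \right)} + 392817 = 127^{2} + 392817 = 16129 + 392817 = 408946$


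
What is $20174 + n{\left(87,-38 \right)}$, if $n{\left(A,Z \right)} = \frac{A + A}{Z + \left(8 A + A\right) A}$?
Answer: $\frac{1373506616}{68083} \approx 20174.0$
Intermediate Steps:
$n{\left(A,Z \right)} = \frac{2 A}{Z + 9 A^{2}}$ ($n{\left(A,Z \right)} = \frac{2 A}{Z + 9 A A} = \frac{2 A}{Z + 9 A^{2}}$)
$20174 + n{\left(87,-38 \right)} = 20174 + 2 \cdot 87 \frac{1}{-38 + 9 \cdot 87^{2}} = 20174 + 2 \cdot 87 \frac{1}{-38 + 9 \cdot 7569} = 20174 + 2 \cdot 87 \frac{1}{-38 + 68121} = 20174 + 2 \cdot 87 \cdot \frac{1}{68083} = 20174 + \frac{174}{68083} = \frac{1373506616}{68083}$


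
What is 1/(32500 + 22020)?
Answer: 1/54520 ≈ 1.8342e-5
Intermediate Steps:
1/(32500 + 22020) = 1/54520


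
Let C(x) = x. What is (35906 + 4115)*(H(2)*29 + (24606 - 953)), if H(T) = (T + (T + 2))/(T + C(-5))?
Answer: 944295495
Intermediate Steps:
H(T) = (2 + 2*T)/(-5 + T) (H(T) = (T + (T + 2))/(T - 5) = (T + (2 + T))/(-5 + T) = (2 + 2*T)/(-5 + T))
(35906 + 4115)*(H(2)*29 + (24606 - 953)) = (35906 + 4115)*((2*(1 + 2)/(-5 + 2))*29 + (24606 - 953)) = 40021*((2*3/(-3))*29 + 23653) = 40021*((2*(-1/3)*3)*29 + 23653) = 40021*(-2*29 + 23653) = 40021*(-58 + 23653) = 40021*23595 = 944295495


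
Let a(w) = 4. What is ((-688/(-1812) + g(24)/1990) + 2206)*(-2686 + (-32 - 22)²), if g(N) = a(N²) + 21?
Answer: 45746917775/90147 ≈ 5.0747e+5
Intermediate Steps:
g(N) = 25 (g(N) = 4 + 21 = 25)
((-688/(-1812) + g(24)/1990) + 2206)*(-2686 + (-32 - 22)²) = ((-688/(-1812) + 25/1990) + 2206)*(-2686 + (-32 - 22)²) = ((-688*(-1/1812) + 25*(1/1990)) + 2206)*(-2686 + (-54)²) = ((172/453 + 5/398) + 2206)*(-2686 + 2916) = (70721/180294 + 2206)*230 = (397799285/180294)*230 = 45746917775/90147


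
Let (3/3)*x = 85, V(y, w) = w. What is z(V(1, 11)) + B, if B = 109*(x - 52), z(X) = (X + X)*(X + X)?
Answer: 4081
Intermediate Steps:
z(X) = 4*X**2 (z(X) = (2*X)*(2*X) = 4*X**2)
x = 85
B = 3597 (B = 109*(85 - 52) = 109*33 = 3597)
z(V(1, 11)) + B = 4*11**2 + 3597 = 4*121 + 3597 = 484 + 3597 = 4081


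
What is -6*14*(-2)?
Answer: 168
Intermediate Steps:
-6*14*(-2) = -84*(-2) = 168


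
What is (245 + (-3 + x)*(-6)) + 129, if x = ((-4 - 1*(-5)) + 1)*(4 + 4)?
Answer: 296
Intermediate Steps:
x = 16 (x = ((-4 + 5) + 1)*8 = (1 + 1)*8 = 2*8 = 16)
(245 + (-3 + x)*(-6)) + 129 = (245 + (-3 + 16)*(-6)) + 129 = (245 + 13*(-6)) + 129 = (245 - 78) + 129 = 167 + 129 = 296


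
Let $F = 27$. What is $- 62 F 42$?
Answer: $-70308$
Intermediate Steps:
$- 62 F 42 = \left(-62\right) 27 \cdot 42 = \left(-1674\right) 42 = -70308$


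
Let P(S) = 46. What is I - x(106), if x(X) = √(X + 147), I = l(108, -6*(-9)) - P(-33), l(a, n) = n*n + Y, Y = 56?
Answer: 2926 - √253 ≈ 2910.1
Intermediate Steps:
l(a, n) = 56 + n² (l(a, n) = n*n + 56 = n² + 56 = 56 + n²)
I = 2926 (I = (56 + (-6*(-9))²) - 1*46 = (56 + 54²) - 46 = (56 + 2916) - 46 = 2972 - 46 = 2926)
x(X) = √(147 + X)
I - x(106) = 2926 - √(147 + 106) = 2926 - √253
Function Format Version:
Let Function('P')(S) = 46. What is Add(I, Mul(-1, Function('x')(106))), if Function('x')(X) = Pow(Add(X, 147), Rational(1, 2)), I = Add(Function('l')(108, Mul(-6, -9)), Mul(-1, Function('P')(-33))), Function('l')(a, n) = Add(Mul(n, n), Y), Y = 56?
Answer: Add(2926, Mul(-1, Pow(253, Rational(1, 2)))) ≈ 2910.1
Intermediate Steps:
Function('l')(a, n) = Add(56, Pow(n, 2)) (Function('l')(a, n) = Add(Mul(n, n), 56) = Add(Pow(n, 2), 56) = Add(56, Pow(n, 2)))
I = 2926 (I = Add(Add(56, Pow(Mul(-6, -9), 2)), Mul(-1, 46)) = Add(Add(56, Pow(54, 2)), -46) = Add(Add(56, 2916), -46) = Add(2972, -46) = 2926)
Function('x')(X) = Pow(Add(147, X), Rational(1, 2))
Add(I, Mul(-1, Function('x')(106))) = Add(2926, Mul(-1, Pow(Add(147, 106), Rational(1, 2)))) = Add(2926, Mul(-1, Pow(253, Rational(1, 2))))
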